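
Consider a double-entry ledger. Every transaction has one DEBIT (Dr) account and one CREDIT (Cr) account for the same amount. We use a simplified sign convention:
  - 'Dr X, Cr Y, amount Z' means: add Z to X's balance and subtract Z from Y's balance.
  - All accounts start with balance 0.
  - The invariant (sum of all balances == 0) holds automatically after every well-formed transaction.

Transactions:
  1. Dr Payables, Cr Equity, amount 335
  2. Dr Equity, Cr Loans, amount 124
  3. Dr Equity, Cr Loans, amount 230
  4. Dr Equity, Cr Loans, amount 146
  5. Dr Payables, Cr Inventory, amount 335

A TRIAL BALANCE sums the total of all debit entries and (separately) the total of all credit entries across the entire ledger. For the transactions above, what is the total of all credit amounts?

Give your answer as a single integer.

Answer: 1170

Derivation:
Txn 1: credit+=335
Txn 2: credit+=124
Txn 3: credit+=230
Txn 4: credit+=146
Txn 5: credit+=335
Total credits = 1170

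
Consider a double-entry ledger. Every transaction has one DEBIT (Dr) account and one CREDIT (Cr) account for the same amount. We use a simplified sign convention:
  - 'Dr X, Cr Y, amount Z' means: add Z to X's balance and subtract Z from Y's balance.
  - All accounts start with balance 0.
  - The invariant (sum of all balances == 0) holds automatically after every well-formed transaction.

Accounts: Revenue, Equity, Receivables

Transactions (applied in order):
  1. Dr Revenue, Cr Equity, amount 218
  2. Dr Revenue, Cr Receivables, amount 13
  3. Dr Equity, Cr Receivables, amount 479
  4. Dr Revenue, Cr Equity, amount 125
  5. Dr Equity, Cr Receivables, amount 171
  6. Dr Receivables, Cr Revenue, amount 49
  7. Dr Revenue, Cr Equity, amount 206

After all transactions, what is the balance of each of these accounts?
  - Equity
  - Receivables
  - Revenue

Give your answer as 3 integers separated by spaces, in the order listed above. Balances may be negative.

After txn 1 (Dr Revenue, Cr Equity, amount 218): Equity=-218 Revenue=218
After txn 2 (Dr Revenue, Cr Receivables, amount 13): Equity=-218 Receivables=-13 Revenue=231
After txn 3 (Dr Equity, Cr Receivables, amount 479): Equity=261 Receivables=-492 Revenue=231
After txn 4 (Dr Revenue, Cr Equity, amount 125): Equity=136 Receivables=-492 Revenue=356
After txn 5 (Dr Equity, Cr Receivables, amount 171): Equity=307 Receivables=-663 Revenue=356
After txn 6 (Dr Receivables, Cr Revenue, amount 49): Equity=307 Receivables=-614 Revenue=307
After txn 7 (Dr Revenue, Cr Equity, amount 206): Equity=101 Receivables=-614 Revenue=513

Answer: 101 -614 513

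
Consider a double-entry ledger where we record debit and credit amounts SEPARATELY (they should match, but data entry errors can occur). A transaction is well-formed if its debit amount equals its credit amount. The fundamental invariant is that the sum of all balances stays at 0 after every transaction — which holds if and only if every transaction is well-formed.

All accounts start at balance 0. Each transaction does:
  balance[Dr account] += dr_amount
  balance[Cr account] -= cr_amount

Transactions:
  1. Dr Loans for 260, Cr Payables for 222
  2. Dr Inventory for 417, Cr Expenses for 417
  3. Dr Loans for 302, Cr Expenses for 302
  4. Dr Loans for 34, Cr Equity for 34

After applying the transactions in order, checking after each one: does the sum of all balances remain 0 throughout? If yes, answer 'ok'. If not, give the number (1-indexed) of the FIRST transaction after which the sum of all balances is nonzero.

After txn 1: dr=260 cr=222 sum_balances=38
After txn 2: dr=417 cr=417 sum_balances=38
After txn 3: dr=302 cr=302 sum_balances=38
After txn 4: dr=34 cr=34 sum_balances=38

Answer: 1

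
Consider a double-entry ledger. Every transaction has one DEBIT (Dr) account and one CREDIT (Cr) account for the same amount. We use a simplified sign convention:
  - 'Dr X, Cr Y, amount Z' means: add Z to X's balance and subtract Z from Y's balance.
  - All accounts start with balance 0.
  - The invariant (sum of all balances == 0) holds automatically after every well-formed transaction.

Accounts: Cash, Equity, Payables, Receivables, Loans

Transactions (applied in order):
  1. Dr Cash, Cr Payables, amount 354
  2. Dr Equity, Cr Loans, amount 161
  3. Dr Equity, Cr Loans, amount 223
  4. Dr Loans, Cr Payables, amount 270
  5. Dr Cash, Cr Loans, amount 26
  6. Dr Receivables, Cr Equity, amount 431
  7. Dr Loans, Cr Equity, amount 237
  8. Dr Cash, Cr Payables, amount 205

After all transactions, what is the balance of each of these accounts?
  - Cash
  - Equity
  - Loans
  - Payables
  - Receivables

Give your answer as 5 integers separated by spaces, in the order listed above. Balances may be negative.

After txn 1 (Dr Cash, Cr Payables, amount 354): Cash=354 Payables=-354
After txn 2 (Dr Equity, Cr Loans, amount 161): Cash=354 Equity=161 Loans=-161 Payables=-354
After txn 3 (Dr Equity, Cr Loans, amount 223): Cash=354 Equity=384 Loans=-384 Payables=-354
After txn 4 (Dr Loans, Cr Payables, amount 270): Cash=354 Equity=384 Loans=-114 Payables=-624
After txn 5 (Dr Cash, Cr Loans, amount 26): Cash=380 Equity=384 Loans=-140 Payables=-624
After txn 6 (Dr Receivables, Cr Equity, amount 431): Cash=380 Equity=-47 Loans=-140 Payables=-624 Receivables=431
After txn 7 (Dr Loans, Cr Equity, amount 237): Cash=380 Equity=-284 Loans=97 Payables=-624 Receivables=431
After txn 8 (Dr Cash, Cr Payables, amount 205): Cash=585 Equity=-284 Loans=97 Payables=-829 Receivables=431

Answer: 585 -284 97 -829 431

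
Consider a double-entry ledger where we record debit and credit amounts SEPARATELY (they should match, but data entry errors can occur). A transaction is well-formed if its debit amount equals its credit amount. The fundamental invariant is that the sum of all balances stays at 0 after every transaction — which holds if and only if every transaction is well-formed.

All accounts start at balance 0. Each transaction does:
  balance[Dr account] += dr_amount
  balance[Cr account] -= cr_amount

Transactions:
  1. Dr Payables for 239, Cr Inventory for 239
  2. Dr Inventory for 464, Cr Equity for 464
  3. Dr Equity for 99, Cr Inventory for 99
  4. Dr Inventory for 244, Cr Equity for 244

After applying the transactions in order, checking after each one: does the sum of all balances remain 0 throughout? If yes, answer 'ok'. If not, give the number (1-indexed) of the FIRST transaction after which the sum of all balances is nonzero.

Answer: ok

Derivation:
After txn 1: dr=239 cr=239 sum_balances=0
After txn 2: dr=464 cr=464 sum_balances=0
After txn 3: dr=99 cr=99 sum_balances=0
After txn 4: dr=244 cr=244 sum_balances=0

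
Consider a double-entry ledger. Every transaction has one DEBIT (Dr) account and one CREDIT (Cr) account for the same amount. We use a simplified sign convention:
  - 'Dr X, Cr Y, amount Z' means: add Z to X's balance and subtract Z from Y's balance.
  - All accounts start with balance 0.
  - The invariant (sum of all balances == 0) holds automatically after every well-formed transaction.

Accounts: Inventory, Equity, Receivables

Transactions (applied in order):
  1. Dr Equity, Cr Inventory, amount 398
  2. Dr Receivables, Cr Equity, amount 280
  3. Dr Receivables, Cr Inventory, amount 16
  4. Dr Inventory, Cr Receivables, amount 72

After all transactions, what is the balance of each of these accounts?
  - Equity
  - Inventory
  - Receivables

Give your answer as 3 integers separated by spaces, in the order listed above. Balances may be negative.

Answer: 118 -342 224

Derivation:
After txn 1 (Dr Equity, Cr Inventory, amount 398): Equity=398 Inventory=-398
After txn 2 (Dr Receivables, Cr Equity, amount 280): Equity=118 Inventory=-398 Receivables=280
After txn 3 (Dr Receivables, Cr Inventory, amount 16): Equity=118 Inventory=-414 Receivables=296
After txn 4 (Dr Inventory, Cr Receivables, amount 72): Equity=118 Inventory=-342 Receivables=224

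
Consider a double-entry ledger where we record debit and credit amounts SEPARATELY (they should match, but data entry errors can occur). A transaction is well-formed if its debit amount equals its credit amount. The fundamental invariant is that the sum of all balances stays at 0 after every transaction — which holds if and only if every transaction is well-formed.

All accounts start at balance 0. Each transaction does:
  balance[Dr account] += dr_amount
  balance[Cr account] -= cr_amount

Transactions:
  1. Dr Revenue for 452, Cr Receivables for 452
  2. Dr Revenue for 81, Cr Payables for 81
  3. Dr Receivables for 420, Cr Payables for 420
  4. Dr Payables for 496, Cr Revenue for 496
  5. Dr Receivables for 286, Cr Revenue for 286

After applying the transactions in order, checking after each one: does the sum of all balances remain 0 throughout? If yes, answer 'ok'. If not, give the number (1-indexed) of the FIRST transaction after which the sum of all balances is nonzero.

Answer: ok

Derivation:
After txn 1: dr=452 cr=452 sum_balances=0
After txn 2: dr=81 cr=81 sum_balances=0
After txn 3: dr=420 cr=420 sum_balances=0
After txn 4: dr=496 cr=496 sum_balances=0
After txn 5: dr=286 cr=286 sum_balances=0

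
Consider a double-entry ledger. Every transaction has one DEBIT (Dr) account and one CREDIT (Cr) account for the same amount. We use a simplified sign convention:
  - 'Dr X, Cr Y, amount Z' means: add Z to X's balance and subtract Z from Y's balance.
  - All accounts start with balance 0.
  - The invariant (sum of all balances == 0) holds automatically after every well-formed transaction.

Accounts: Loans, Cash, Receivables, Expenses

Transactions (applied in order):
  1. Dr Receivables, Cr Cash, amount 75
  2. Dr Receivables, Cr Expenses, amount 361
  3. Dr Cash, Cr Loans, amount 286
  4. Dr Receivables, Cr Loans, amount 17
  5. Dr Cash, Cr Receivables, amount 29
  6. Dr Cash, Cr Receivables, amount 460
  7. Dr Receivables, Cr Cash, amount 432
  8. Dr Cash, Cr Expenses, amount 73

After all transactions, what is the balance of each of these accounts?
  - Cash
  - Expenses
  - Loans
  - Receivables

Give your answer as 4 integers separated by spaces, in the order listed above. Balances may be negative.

After txn 1 (Dr Receivables, Cr Cash, amount 75): Cash=-75 Receivables=75
After txn 2 (Dr Receivables, Cr Expenses, amount 361): Cash=-75 Expenses=-361 Receivables=436
After txn 3 (Dr Cash, Cr Loans, amount 286): Cash=211 Expenses=-361 Loans=-286 Receivables=436
After txn 4 (Dr Receivables, Cr Loans, amount 17): Cash=211 Expenses=-361 Loans=-303 Receivables=453
After txn 5 (Dr Cash, Cr Receivables, amount 29): Cash=240 Expenses=-361 Loans=-303 Receivables=424
After txn 6 (Dr Cash, Cr Receivables, amount 460): Cash=700 Expenses=-361 Loans=-303 Receivables=-36
After txn 7 (Dr Receivables, Cr Cash, amount 432): Cash=268 Expenses=-361 Loans=-303 Receivables=396
After txn 8 (Dr Cash, Cr Expenses, amount 73): Cash=341 Expenses=-434 Loans=-303 Receivables=396

Answer: 341 -434 -303 396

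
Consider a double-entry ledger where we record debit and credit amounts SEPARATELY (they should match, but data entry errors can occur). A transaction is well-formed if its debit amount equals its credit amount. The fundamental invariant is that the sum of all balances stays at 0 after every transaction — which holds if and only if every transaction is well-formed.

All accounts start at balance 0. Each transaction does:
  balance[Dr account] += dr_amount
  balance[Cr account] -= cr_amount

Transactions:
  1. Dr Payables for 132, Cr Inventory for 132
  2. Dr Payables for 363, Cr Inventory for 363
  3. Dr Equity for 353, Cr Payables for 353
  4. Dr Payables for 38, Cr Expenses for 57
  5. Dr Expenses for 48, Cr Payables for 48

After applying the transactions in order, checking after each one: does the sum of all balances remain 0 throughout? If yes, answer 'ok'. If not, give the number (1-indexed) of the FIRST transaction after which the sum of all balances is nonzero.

Answer: 4

Derivation:
After txn 1: dr=132 cr=132 sum_balances=0
After txn 2: dr=363 cr=363 sum_balances=0
After txn 3: dr=353 cr=353 sum_balances=0
After txn 4: dr=38 cr=57 sum_balances=-19
After txn 5: dr=48 cr=48 sum_balances=-19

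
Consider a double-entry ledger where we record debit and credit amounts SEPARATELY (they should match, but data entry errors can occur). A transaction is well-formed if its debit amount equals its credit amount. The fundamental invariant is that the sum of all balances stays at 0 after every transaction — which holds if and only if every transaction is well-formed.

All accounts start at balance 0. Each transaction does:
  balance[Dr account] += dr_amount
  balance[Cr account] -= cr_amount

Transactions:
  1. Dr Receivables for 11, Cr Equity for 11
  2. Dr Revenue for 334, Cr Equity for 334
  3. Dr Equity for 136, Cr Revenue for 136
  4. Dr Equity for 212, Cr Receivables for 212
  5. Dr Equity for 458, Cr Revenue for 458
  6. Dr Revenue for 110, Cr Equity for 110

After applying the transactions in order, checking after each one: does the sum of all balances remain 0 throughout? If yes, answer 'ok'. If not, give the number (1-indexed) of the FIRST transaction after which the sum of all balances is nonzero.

Answer: ok

Derivation:
After txn 1: dr=11 cr=11 sum_balances=0
After txn 2: dr=334 cr=334 sum_balances=0
After txn 3: dr=136 cr=136 sum_balances=0
After txn 4: dr=212 cr=212 sum_balances=0
After txn 5: dr=458 cr=458 sum_balances=0
After txn 6: dr=110 cr=110 sum_balances=0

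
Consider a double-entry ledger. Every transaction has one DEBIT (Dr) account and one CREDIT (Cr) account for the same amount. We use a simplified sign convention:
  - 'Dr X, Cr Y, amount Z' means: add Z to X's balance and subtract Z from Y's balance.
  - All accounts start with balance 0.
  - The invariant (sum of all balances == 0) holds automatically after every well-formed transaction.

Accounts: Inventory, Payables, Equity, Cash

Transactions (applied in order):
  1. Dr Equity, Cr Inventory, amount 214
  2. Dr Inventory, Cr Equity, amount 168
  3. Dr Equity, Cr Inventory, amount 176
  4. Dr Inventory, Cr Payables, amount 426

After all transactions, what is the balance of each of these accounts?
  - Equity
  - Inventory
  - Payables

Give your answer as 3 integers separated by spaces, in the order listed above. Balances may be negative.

After txn 1 (Dr Equity, Cr Inventory, amount 214): Equity=214 Inventory=-214
After txn 2 (Dr Inventory, Cr Equity, amount 168): Equity=46 Inventory=-46
After txn 3 (Dr Equity, Cr Inventory, amount 176): Equity=222 Inventory=-222
After txn 4 (Dr Inventory, Cr Payables, amount 426): Equity=222 Inventory=204 Payables=-426

Answer: 222 204 -426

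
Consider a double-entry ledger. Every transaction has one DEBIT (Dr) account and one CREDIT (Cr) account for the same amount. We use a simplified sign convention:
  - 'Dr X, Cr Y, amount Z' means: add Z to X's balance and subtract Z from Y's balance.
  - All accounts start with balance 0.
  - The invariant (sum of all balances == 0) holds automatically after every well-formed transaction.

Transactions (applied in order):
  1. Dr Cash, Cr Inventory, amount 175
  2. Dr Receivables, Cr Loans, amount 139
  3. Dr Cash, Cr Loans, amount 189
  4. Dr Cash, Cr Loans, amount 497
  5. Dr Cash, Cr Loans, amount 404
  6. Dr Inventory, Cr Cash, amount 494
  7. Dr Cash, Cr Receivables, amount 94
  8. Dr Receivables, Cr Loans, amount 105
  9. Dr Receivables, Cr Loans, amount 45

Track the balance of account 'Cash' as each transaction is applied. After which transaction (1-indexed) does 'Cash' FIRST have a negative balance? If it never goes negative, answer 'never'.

After txn 1: Cash=175
After txn 2: Cash=175
After txn 3: Cash=364
After txn 4: Cash=861
After txn 5: Cash=1265
After txn 6: Cash=771
After txn 7: Cash=865
After txn 8: Cash=865
After txn 9: Cash=865

Answer: never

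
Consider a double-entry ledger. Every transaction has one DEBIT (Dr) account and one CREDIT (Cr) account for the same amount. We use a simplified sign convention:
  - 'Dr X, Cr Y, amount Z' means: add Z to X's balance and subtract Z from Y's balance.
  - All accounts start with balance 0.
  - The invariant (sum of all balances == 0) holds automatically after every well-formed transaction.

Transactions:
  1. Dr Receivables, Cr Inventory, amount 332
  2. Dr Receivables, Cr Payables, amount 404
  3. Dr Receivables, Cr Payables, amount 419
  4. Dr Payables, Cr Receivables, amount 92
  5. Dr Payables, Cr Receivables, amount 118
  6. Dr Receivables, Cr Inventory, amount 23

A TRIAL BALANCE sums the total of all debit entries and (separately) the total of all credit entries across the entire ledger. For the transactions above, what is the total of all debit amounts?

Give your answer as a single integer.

Answer: 1388

Derivation:
Txn 1: debit+=332
Txn 2: debit+=404
Txn 3: debit+=419
Txn 4: debit+=92
Txn 5: debit+=118
Txn 6: debit+=23
Total debits = 1388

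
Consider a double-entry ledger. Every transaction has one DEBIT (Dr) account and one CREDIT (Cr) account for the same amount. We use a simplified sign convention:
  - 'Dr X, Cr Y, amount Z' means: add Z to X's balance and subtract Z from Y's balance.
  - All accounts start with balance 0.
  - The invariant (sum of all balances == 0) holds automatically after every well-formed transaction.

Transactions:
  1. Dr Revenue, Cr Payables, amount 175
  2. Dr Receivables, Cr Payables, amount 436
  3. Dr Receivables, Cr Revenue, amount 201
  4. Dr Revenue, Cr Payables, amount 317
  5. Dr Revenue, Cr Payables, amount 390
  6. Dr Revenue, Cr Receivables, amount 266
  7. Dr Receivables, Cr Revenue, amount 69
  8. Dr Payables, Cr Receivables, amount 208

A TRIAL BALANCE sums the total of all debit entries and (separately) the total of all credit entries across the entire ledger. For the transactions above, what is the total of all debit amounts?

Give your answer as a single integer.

Txn 1: debit+=175
Txn 2: debit+=436
Txn 3: debit+=201
Txn 4: debit+=317
Txn 5: debit+=390
Txn 6: debit+=266
Txn 7: debit+=69
Txn 8: debit+=208
Total debits = 2062

Answer: 2062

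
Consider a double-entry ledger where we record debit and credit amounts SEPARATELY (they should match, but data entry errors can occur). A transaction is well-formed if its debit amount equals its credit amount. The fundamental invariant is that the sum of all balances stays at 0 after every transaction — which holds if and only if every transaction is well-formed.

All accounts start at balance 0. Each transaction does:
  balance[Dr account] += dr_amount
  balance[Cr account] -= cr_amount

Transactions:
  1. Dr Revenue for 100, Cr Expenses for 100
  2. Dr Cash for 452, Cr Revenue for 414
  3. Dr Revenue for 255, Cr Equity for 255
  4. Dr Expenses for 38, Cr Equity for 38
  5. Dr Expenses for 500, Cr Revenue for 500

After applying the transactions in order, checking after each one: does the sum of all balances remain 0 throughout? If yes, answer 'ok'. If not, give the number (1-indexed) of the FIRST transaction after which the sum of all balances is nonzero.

After txn 1: dr=100 cr=100 sum_balances=0
After txn 2: dr=452 cr=414 sum_balances=38
After txn 3: dr=255 cr=255 sum_balances=38
After txn 4: dr=38 cr=38 sum_balances=38
After txn 5: dr=500 cr=500 sum_balances=38

Answer: 2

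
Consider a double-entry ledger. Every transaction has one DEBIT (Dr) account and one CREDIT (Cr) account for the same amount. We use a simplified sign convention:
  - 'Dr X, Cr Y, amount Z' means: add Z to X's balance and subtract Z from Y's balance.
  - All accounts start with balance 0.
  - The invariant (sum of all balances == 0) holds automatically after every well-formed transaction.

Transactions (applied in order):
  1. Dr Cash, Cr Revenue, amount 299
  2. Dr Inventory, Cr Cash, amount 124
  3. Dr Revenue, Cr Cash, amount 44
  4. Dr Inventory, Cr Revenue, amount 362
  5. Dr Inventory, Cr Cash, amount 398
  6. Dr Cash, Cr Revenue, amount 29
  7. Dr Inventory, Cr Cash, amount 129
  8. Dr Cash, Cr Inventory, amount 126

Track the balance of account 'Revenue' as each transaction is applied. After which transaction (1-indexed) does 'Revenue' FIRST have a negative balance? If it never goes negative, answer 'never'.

After txn 1: Revenue=-299

Answer: 1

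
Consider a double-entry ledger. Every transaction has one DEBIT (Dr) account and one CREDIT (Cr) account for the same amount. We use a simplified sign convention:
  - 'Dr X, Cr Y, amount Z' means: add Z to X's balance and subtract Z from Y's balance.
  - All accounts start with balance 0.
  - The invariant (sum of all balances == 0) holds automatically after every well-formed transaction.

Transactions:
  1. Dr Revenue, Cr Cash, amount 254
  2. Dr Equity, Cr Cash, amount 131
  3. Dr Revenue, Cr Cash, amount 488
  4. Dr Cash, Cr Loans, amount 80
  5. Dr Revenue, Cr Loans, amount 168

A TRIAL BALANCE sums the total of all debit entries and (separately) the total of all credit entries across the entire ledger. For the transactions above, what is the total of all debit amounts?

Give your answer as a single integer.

Answer: 1121

Derivation:
Txn 1: debit+=254
Txn 2: debit+=131
Txn 3: debit+=488
Txn 4: debit+=80
Txn 5: debit+=168
Total debits = 1121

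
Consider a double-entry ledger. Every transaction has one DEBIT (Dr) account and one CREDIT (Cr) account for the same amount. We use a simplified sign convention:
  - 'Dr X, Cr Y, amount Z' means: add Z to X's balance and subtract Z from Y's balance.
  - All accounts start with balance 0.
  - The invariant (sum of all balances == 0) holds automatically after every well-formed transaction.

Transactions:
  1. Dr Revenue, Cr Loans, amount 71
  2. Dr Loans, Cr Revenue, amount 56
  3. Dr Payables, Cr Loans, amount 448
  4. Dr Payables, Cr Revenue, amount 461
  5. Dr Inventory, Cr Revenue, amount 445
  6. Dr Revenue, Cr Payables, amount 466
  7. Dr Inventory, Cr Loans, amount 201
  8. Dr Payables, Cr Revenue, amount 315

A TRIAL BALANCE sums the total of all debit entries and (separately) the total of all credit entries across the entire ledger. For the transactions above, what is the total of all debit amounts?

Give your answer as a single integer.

Txn 1: debit+=71
Txn 2: debit+=56
Txn 3: debit+=448
Txn 4: debit+=461
Txn 5: debit+=445
Txn 6: debit+=466
Txn 7: debit+=201
Txn 8: debit+=315
Total debits = 2463

Answer: 2463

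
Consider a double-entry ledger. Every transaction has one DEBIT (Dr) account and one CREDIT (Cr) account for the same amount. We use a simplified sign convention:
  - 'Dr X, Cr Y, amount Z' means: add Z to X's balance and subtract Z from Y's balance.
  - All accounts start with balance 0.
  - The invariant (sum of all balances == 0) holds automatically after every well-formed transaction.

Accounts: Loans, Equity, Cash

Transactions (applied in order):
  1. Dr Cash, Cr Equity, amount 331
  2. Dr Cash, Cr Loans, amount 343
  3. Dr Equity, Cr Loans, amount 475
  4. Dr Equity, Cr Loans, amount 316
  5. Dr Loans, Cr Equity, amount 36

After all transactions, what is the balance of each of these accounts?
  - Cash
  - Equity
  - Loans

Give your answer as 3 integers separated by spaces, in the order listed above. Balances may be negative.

After txn 1 (Dr Cash, Cr Equity, amount 331): Cash=331 Equity=-331
After txn 2 (Dr Cash, Cr Loans, amount 343): Cash=674 Equity=-331 Loans=-343
After txn 3 (Dr Equity, Cr Loans, amount 475): Cash=674 Equity=144 Loans=-818
After txn 4 (Dr Equity, Cr Loans, amount 316): Cash=674 Equity=460 Loans=-1134
After txn 5 (Dr Loans, Cr Equity, amount 36): Cash=674 Equity=424 Loans=-1098

Answer: 674 424 -1098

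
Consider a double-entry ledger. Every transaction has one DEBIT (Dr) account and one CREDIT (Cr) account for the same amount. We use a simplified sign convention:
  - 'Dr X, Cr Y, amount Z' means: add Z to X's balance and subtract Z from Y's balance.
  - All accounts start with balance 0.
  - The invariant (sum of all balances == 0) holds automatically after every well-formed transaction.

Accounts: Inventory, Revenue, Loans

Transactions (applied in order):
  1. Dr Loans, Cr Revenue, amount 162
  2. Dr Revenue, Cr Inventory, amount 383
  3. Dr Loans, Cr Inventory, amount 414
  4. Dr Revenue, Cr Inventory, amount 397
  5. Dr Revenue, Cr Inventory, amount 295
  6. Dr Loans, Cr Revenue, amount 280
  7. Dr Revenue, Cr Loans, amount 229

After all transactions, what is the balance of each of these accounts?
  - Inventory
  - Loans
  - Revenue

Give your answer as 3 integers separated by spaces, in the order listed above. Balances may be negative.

Answer: -1489 627 862

Derivation:
After txn 1 (Dr Loans, Cr Revenue, amount 162): Loans=162 Revenue=-162
After txn 2 (Dr Revenue, Cr Inventory, amount 383): Inventory=-383 Loans=162 Revenue=221
After txn 3 (Dr Loans, Cr Inventory, amount 414): Inventory=-797 Loans=576 Revenue=221
After txn 4 (Dr Revenue, Cr Inventory, amount 397): Inventory=-1194 Loans=576 Revenue=618
After txn 5 (Dr Revenue, Cr Inventory, amount 295): Inventory=-1489 Loans=576 Revenue=913
After txn 6 (Dr Loans, Cr Revenue, amount 280): Inventory=-1489 Loans=856 Revenue=633
After txn 7 (Dr Revenue, Cr Loans, amount 229): Inventory=-1489 Loans=627 Revenue=862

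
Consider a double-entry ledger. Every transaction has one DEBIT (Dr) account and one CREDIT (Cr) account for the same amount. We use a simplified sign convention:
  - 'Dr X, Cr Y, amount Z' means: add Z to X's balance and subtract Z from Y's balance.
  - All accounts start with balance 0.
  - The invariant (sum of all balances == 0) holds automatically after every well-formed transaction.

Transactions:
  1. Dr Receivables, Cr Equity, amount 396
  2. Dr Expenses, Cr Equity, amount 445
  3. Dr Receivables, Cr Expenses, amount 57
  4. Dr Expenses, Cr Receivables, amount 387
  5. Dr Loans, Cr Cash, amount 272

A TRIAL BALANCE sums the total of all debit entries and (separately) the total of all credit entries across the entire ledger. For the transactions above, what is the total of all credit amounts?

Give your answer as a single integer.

Txn 1: credit+=396
Txn 2: credit+=445
Txn 3: credit+=57
Txn 4: credit+=387
Txn 5: credit+=272
Total credits = 1557

Answer: 1557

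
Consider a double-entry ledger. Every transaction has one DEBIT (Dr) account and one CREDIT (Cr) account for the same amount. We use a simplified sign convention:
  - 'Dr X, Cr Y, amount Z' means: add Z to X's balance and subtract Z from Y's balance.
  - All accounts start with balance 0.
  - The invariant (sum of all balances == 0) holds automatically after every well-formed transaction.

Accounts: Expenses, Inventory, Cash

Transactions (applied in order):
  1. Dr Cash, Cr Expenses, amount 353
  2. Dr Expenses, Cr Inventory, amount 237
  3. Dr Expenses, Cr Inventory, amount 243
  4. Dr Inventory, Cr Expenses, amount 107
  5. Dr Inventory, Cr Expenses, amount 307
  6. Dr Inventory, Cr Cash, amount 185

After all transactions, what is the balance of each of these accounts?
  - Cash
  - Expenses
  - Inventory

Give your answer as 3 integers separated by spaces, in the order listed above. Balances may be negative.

Answer: 168 -287 119

Derivation:
After txn 1 (Dr Cash, Cr Expenses, amount 353): Cash=353 Expenses=-353
After txn 2 (Dr Expenses, Cr Inventory, amount 237): Cash=353 Expenses=-116 Inventory=-237
After txn 3 (Dr Expenses, Cr Inventory, amount 243): Cash=353 Expenses=127 Inventory=-480
After txn 4 (Dr Inventory, Cr Expenses, amount 107): Cash=353 Expenses=20 Inventory=-373
After txn 5 (Dr Inventory, Cr Expenses, amount 307): Cash=353 Expenses=-287 Inventory=-66
After txn 6 (Dr Inventory, Cr Cash, amount 185): Cash=168 Expenses=-287 Inventory=119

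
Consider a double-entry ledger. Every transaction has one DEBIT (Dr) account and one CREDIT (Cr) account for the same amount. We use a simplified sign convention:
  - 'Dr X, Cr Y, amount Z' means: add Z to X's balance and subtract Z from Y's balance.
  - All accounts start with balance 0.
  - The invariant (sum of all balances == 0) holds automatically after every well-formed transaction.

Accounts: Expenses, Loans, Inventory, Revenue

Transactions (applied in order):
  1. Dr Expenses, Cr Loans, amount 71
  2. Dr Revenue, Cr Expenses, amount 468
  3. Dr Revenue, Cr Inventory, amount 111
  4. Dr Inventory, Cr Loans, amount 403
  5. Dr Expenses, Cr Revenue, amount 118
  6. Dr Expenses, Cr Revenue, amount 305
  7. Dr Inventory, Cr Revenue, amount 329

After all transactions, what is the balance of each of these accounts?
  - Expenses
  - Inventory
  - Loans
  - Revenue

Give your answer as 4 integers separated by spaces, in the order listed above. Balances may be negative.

After txn 1 (Dr Expenses, Cr Loans, amount 71): Expenses=71 Loans=-71
After txn 2 (Dr Revenue, Cr Expenses, amount 468): Expenses=-397 Loans=-71 Revenue=468
After txn 3 (Dr Revenue, Cr Inventory, amount 111): Expenses=-397 Inventory=-111 Loans=-71 Revenue=579
After txn 4 (Dr Inventory, Cr Loans, amount 403): Expenses=-397 Inventory=292 Loans=-474 Revenue=579
After txn 5 (Dr Expenses, Cr Revenue, amount 118): Expenses=-279 Inventory=292 Loans=-474 Revenue=461
After txn 6 (Dr Expenses, Cr Revenue, amount 305): Expenses=26 Inventory=292 Loans=-474 Revenue=156
After txn 7 (Dr Inventory, Cr Revenue, amount 329): Expenses=26 Inventory=621 Loans=-474 Revenue=-173

Answer: 26 621 -474 -173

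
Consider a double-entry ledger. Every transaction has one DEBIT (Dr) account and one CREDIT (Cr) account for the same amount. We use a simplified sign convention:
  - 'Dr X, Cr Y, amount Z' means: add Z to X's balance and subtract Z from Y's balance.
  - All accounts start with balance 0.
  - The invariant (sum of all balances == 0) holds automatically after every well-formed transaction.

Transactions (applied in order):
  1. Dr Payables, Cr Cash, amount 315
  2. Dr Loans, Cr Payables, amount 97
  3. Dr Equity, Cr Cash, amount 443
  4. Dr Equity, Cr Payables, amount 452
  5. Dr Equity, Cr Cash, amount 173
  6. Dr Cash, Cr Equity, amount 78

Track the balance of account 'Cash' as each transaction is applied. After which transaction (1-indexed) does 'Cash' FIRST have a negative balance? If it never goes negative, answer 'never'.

Answer: 1

Derivation:
After txn 1: Cash=-315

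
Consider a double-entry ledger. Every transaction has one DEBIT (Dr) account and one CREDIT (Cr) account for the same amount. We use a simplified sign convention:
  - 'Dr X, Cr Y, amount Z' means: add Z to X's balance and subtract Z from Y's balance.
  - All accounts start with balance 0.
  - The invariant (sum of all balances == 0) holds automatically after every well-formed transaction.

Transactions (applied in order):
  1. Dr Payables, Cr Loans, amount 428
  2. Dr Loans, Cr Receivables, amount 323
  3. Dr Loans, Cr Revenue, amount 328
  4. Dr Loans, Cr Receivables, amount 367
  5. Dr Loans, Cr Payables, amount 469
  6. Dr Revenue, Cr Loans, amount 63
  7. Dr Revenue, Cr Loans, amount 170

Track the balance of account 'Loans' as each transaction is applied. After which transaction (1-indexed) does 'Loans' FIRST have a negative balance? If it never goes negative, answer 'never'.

Answer: 1

Derivation:
After txn 1: Loans=-428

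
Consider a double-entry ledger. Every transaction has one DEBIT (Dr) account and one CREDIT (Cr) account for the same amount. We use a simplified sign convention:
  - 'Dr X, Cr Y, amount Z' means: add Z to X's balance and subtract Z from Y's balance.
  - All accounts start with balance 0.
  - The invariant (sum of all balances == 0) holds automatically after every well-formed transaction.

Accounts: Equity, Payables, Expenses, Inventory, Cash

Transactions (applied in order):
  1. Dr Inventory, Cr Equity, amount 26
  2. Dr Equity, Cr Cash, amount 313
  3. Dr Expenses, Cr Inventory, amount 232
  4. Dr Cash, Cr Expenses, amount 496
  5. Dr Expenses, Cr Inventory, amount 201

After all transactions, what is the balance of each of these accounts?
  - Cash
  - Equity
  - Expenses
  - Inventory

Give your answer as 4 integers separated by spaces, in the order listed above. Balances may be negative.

Answer: 183 287 -63 -407

Derivation:
After txn 1 (Dr Inventory, Cr Equity, amount 26): Equity=-26 Inventory=26
After txn 2 (Dr Equity, Cr Cash, amount 313): Cash=-313 Equity=287 Inventory=26
After txn 3 (Dr Expenses, Cr Inventory, amount 232): Cash=-313 Equity=287 Expenses=232 Inventory=-206
After txn 4 (Dr Cash, Cr Expenses, amount 496): Cash=183 Equity=287 Expenses=-264 Inventory=-206
After txn 5 (Dr Expenses, Cr Inventory, amount 201): Cash=183 Equity=287 Expenses=-63 Inventory=-407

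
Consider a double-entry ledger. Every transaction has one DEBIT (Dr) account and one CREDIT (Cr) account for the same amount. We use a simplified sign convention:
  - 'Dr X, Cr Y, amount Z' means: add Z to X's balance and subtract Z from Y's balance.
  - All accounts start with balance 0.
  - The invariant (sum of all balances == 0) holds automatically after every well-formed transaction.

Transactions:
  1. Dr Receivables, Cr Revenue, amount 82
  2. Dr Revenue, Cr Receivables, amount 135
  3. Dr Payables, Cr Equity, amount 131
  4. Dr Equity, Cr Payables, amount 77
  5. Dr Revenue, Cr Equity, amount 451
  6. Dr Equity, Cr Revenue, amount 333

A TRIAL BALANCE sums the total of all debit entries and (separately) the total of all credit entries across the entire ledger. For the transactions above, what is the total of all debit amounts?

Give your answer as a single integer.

Txn 1: debit+=82
Txn 2: debit+=135
Txn 3: debit+=131
Txn 4: debit+=77
Txn 5: debit+=451
Txn 6: debit+=333
Total debits = 1209

Answer: 1209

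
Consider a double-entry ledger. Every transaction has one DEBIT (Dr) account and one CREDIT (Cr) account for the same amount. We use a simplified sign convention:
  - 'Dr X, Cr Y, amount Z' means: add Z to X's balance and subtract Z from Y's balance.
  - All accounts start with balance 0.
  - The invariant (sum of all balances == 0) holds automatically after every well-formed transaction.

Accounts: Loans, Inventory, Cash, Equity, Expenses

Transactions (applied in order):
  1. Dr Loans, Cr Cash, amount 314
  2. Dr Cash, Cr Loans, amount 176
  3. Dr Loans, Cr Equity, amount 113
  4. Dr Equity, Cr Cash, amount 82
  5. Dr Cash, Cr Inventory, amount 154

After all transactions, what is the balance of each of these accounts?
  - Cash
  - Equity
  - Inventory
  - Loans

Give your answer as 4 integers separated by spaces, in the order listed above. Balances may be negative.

After txn 1 (Dr Loans, Cr Cash, amount 314): Cash=-314 Loans=314
After txn 2 (Dr Cash, Cr Loans, amount 176): Cash=-138 Loans=138
After txn 3 (Dr Loans, Cr Equity, amount 113): Cash=-138 Equity=-113 Loans=251
After txn 4 (Dr Equity, Cr Cash, amount 82): Cash=-220 Equity=-31 Loans=251
After txn 5 (Dr Cash, Cr Inventory, amount 154): Cash=-66 Equity=-31 Inventory=-154 Loans=251

Answer: -66 -31 -154 251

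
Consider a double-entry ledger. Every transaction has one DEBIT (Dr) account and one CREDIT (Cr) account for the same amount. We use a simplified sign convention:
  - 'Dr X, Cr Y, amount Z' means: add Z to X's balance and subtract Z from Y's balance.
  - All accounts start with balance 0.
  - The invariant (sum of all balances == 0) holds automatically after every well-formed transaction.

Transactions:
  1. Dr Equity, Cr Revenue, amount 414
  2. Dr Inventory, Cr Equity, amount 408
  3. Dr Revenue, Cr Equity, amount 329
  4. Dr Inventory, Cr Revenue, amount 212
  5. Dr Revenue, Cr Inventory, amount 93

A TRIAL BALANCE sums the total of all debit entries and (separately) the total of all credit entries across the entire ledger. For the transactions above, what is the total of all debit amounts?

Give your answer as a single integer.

Txn 1: debit+=414
Txn 2: debit+=408
Txn 3: debit+=329
Txn 4: debit+=212
Txn 5: debit+=93
Total debits = 1456

Answer: 1456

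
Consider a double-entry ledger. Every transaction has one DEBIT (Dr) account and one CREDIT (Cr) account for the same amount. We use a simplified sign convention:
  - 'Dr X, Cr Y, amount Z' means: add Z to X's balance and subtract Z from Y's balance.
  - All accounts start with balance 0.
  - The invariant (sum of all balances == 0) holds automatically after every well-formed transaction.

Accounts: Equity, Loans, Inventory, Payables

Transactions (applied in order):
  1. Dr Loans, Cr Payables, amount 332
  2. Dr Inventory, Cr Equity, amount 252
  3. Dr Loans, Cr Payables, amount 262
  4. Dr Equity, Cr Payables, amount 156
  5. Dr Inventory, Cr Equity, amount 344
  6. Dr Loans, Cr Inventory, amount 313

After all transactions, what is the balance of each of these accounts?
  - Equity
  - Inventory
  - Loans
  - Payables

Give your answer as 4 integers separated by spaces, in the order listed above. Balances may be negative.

After txn 1 (Dr Loans, Cr Payables, amount 332): Loans=332 Payables=-332
After txn 2 (Dr Inventory, Cr Equity, amount 252): Equity=-252 Inventory=252 Loans=332 Payables=-332
After txn 3 (Dr Loans, Cr Payables, amount 262): Equity=-252 Inventory=252 Loans=594 Payables=-594
After txn 4 (Dr Equity, Cr Payables, amount 156): Equity=-96 Inventory=252 Loans=594 Payables=-750
After txn 5 (Dr Inventory, Cr Equity, amount 344): Equity=-440 Inventory=596 Loans=594 Payables=-750
After txn 6 (Dr Loans, Cr Inventory, amount 313): Equity=-440 Inventory=283 Loans=907 Payables=-750

Answer: -440 283 907 -750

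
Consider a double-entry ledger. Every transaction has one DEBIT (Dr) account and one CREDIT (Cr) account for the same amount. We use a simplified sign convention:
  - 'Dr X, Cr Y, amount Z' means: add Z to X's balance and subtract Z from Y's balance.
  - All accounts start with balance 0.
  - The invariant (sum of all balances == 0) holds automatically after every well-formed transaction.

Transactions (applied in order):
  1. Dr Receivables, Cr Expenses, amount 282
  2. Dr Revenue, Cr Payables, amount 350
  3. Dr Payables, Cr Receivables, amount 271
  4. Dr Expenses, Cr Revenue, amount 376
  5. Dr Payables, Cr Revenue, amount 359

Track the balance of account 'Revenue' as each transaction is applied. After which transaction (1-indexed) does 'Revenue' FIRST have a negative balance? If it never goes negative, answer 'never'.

After txn 1: Revenue=0
After txn 2: Revenue=350
After txn 3: Revenue=350
After txn 4: Revenue=-26

Answer: 4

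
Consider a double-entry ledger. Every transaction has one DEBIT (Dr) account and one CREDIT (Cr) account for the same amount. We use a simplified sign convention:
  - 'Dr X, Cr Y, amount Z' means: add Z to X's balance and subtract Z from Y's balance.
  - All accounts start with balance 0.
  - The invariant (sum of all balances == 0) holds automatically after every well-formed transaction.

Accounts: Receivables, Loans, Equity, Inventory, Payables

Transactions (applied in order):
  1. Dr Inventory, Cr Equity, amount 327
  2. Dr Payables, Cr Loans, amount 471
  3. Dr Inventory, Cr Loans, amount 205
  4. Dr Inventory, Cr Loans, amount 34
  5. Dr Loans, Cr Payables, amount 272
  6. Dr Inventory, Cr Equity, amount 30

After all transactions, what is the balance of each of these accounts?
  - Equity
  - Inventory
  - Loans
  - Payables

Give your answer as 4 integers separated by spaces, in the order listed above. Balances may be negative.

After txn 1 (Dr Inventory, Cr Equity, amount 327): Equity=-327 Inventory=327
After txn 2 (Dr Payables, Cr Loans, amount 471): Equity=-327 Inventory=327 Loans=-471 Payables=471
After txn 3 (Dr Inventory, Cr Loans, amount 205): Equity=-327 Inventory=532 Loans=-676 Payables=471
After txn 4 (Dr Inventory, Cr Loans, amount 34): Equity=-327 Inventory=566 Loans=-710 Payables=471
After txn 5 (Dr Loans, Cr Payables, amount 272): Equity=-327 Inventory=566 Loans=-438 Payables=199
After txn 6 (Dr Inventory, Cr Equity, amount 30): Equity=-357 Inventory=596 Loans=-438 Payables=199

Answer: -357 596 -438 199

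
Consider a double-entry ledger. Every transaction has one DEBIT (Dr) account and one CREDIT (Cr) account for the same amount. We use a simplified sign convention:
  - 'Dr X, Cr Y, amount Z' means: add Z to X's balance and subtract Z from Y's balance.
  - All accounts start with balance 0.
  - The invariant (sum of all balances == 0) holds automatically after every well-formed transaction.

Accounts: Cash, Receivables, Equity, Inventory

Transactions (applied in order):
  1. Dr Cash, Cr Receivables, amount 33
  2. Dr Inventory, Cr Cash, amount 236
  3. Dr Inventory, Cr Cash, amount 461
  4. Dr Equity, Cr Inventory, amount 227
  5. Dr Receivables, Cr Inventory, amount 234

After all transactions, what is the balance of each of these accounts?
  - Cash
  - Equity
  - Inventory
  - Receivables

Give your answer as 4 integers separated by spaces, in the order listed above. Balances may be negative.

Answer: -664 227 236 201

Derivation:
After txn 1 (Dr Cash, Cr Receivables, amount 33): Cash=33 Receivables=-33
After txn 2 (Dr Inventory, Cr Cash, amount 236): Cash=-203 Inventory=236 Receivables=-33
After txn 3 (Dr Inventory, Cr Cash, amount 461): Cash=-664 Inventory=697 Receivables=-33
After txn 4 (Dr Equity, Cr Inventory, amount 227): Cash=-664 Equity=227 Inventory=470 Receivables=-33
After txn 5 (Dr Receivables, Cr Inventory, amount 234): Cash=-664 Equity=227 Inventory=236 Receivables=201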